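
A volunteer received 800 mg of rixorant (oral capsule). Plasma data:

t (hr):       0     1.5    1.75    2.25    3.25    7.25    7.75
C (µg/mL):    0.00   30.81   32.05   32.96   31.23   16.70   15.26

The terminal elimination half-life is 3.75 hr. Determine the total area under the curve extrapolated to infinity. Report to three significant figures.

Trapezoidal AUC_0→7.75:
  [0→1.5]: (0.00+30.81)/2 × 1.5 = 23.1075
  [1.5→1.75]: (30.81+32.05)/2 × 0.25 = 7.8575
  [1.75→2.25]: (32.05+32.96)/2 × 0.5 = 16.2525
  [2.25→3.25]: (32.96+31.23)/2 × 1 = 32.095
  [3.25→7.25]: (31.23+16.70)/2 × 4 = 95.86
  [7.25→7.75]: (16.70+15.26)/2 × 0.5 = 7.99
  Sum = 183.1625 µg/mL·hr
k_e = ln2 / t½ = 0.693147 / 3.75 = 0.1848 hr^-1
Extrapolated tail: C_last / k_e = 15.26 / 0.1848 = 82.576
AUC_0→∞ = 183.1625 + 82.576 = 265.7385 µg/mL·hr

AUC = 266 µg/mL·hr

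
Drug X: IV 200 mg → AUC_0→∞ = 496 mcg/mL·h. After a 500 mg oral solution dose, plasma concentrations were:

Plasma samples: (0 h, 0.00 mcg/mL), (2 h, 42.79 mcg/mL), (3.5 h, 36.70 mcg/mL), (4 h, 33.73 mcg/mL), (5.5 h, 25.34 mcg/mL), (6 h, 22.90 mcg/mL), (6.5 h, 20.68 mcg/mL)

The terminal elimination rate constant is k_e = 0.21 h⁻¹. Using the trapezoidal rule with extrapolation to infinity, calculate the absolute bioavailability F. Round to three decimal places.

Trapezoidal AUC_0→6.5 (oral solution):
  [0→2]: (0.00+42.79)/2 × 2 = 42.79
  [2→3.5]: (42.79+36.70)/2 × 1.5 = 59.6175
  [3.5→4]: (36.70+33.73)/2 × 0.5 = 17.6075
  [4→5.5]: (33.73+25.34)/2 × 1.5 = 44.3025
  [5.5→6]: (25.34+22.90)/2 × 0.5 = 12.06
  [6→6.5]: (22.90+20.68)/2 × 0.5 = 10.895
  Sum = 187.2725 mcg/mL·h
Tail: C_last/k_e = 20.68/0.21 = 98.476
AUC_0→∞ (oral solution) = 187.2725 + 98.476 = 285.7485 mcg/mL·h
F = (AUC_ev/D_ev)/(AUC_iv/D_iv) = (285.7485/500)/(496/200) = 0.571497/2.48 = 0.2304

F = 0.230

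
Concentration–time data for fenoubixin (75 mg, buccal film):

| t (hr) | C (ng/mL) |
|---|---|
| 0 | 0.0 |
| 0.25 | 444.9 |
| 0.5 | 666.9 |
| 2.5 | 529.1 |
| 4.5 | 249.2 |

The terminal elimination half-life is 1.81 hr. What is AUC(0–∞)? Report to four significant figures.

AUC = 2820 ng/mL·hr

Trapezoidal AUC_0→4.5:
  [0→0.25]: (0.0+444.9)/2 × 0.25 = 55.6125
  [0.25→0.5]: (444.9+666.9)/2 × 0.25 = 138.975
  [0.5→2.5]: (666.9+529.1)/2 × 2 = 1196.0
  [2.5→4.5]: (529.1+249.2)/2 × 2 = 778.3
  Sum = 2168.8875 ng/mL·hr
k_e = ln2 / t½ = 0.693147 / 1.81 = 0.3830 hr^-1
Extrapolated tail: C_last / k_e = 249.2 / 0.383 = 650.653
AUC_0→∞ = 2168.8875 + 650.653 = 2819.5405 ng/mL·hr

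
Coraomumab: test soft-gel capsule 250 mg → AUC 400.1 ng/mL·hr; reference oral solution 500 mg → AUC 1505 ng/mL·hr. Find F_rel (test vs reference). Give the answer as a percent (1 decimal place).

F_rel = (AUC_test/D_test) / (AUC_ref/D_ref)
      = (400.1/250) / (1505/500)
      = 1.6004 / 3.01 = 0.5317 = 53.17%

F_rel = 53.2%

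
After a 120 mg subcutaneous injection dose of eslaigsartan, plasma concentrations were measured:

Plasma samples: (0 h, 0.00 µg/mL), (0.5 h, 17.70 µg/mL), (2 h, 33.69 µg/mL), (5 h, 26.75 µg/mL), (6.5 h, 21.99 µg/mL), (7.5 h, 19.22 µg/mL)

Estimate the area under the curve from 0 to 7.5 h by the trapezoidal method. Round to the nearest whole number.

Trapezoidal AUC_0→7.5:
  [0→0.5]: (0.00+17.70)/2 × 0.5 = 4.425
  [0.5→2]: (17.70+33.69)/2 × 1.5 = 38.5425
  [2→5]: (33.69+26.75)/2 × 3 = 90.66
  [5→6.5]: (26.75+21.99)/2 × 1.5 = 36.555
  [6.5→7.5]: (21.99+19.22)/2 × 1 = 20.605
  Sum = 190.7875 µg/mL·h

AUC = 191 µg/mL·h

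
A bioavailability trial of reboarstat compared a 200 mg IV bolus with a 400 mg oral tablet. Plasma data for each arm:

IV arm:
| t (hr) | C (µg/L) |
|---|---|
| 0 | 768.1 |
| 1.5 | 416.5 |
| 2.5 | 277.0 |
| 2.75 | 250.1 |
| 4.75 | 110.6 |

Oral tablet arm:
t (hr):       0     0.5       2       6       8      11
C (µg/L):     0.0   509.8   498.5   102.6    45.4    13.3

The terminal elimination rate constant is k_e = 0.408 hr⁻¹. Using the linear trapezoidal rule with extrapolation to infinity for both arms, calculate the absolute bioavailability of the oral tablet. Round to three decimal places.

Trapezoidal AUC_0→4.75 (IV):
  [0→1.5]: (768.1+416.5)/2 × 1.5 = 888.45
  [1.5→2.5]: (416.5+277.0)/2 × 1 = 346.75
  [2.5→2.75]: (277.0+250.1)/2 × 0.25 = 65.8875
  [2.75→4.75]: (250.1+110.6)/2 × 2 = 360.7
  Sum = 1661.7875 µg/L·hr
IV tail: 110.6/0.408 = 271.078; AUC_iv,0→∞ = 1661.7875 + 271.078 = 1932.8655 µg/L·hr
Trapezoidal AUC_0→11 (oral tablet):
  [0→0.5]: (0.0+509.8)/2 × 0.5 = 127.45
  [0.5→2]: (509.8+498.5)/2 × 1.5 = 756.225
  [2→6]: (498.5+102.6)/2 × 4 = 1202.2
  [6→8]: (102.6+45.4)/2 × 2 = 148.0
  [8→11]: (45.4+13.3)/2 × 3 = 88.05
  Sum = 2321.925 µg/L·hr
oral tablet tail: 13.3/0.408 = 32.598; AUC_ev,0→∞ = 2321.925 + 32.598 = 2354.523 µg/L·hr
F = (AUC_ev/D_ev)/(AUC_iv/D_iv) = (2354.523/400)/(1932.8655/200) = 5.8863075/9.6643275 = 0.6091

F = 0.609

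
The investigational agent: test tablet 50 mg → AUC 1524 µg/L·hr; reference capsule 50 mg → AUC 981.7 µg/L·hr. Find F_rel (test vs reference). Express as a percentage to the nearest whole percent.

F_rel = (AUC_test/D_test) / (AUC_ref/D_ref)
      = (1524/50) / (981.7/50)
      = 30.48 / 19.634 = 1.5524 = 155.24%

F_rel = 155%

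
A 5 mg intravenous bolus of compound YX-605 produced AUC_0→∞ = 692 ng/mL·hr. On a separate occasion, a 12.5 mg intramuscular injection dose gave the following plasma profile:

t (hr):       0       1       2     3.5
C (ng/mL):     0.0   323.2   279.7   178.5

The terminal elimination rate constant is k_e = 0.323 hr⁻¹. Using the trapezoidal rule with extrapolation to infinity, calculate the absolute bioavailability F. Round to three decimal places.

F = 0.786

Trapezoidal AUC_0→3.5 (intramuscular injection):
  [0→1]: (0.0+323.2)/2 × 1 = 161.6
  [1→2]: (323.2+279.7)/2 × 1 = 301.45
  [2→3.5]: (279.7+178.5)/2 × 1.5 = 343.65
  Sum = 806.7 ng/mL·hr
Tail: C_last/k_e = 178.5/0.323 = 552.632
AUC_0→∞ (intramuscular injection) = 806.7 + 552.632 = 1359.332 ng/mL·hr
F = (AUC_ev/D_ev)/(AUC_iv/D_iv) = (1359.332/12.5)/(692/5) = 108.74656/138.4 = 0.7857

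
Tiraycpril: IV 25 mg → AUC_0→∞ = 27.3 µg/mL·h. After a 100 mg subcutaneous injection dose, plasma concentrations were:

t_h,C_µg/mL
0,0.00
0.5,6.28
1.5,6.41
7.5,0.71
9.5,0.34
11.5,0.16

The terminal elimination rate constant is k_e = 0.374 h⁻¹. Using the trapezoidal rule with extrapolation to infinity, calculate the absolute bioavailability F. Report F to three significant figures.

F = 0.286

Trapezoidal AUC_0→11.5 (subcutaneous injection):
  [0→0.5]: (0.00+6.28)/2 × 0.5 = 1.57
  [0.5→1.5]: (6.28+6.41)/2 × 1 = 6.345
  [1.5→7.5]: (6.41+0.71)/2 × 6 = 21.36
  [7.5→9.5]: (0.71+0.34)/2 × 2 = 1.05
  [9.5→11.5]: (0.34+0.16)/2 × 2 = 0.5
  Sum = 30.825 µg/mL·h
Tail: C_last/k_e = 0.16/0.374 = 0.428
AUC_0→∞ (subcutaneous injection) = 30.825 + 0.428 = 31.253 µg/mL·h
F = (AUC_ev/D_ev)/(AUC_iv/D_iv) = (31.253/100)/(27.3/25) = 0.31253/1.092 = 0.2862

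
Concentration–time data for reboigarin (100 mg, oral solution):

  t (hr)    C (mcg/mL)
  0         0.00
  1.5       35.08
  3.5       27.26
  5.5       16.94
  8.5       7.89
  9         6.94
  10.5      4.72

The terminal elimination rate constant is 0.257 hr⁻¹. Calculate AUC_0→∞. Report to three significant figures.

AUC = 201 mcg/mL·hr

Trapezoidal AUC_0→10.5:
  [0→1.5]: (0.00+35.08)/2 × 1.5 = 26.31
  [1.5→3.5]: (35.08+27.26)/2 × 2 = 62.34
  [3.5→5.5]: (27.26+16.94)/2 × 2 = 44.2
  [5.5→8.5]: (16.94+7.89)/2 × 3 = 37.245
  [8.5→9]: (7.89+6.94)/2 × 0.5 = 3.7075
  [9→10.5]: (6.94+4.72)/2 × 1.5 = 8.745
  Sum = 182.5475 mcg/mL·hr
Extrapolated tail: C_last / k_e = 4.72 / 0.257 = 18.366
AUC_0→∞ = 182.5475 + 18.366 = 200.9135 mcg/mL·hr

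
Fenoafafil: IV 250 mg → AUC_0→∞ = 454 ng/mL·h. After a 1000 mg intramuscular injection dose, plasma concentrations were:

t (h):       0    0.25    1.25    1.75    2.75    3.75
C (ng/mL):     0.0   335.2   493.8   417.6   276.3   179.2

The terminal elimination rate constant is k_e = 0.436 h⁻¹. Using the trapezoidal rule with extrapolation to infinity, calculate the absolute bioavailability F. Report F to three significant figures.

F = 0.920

Trapezoidal AUC_0→3.75 (intramuscular injection):
  [0→0.25]: (0.0+335.2)/2 × 0.25 = 41.9
  [0.25→1.25]: (335.2+493.8)/2 × 1 = 414.5
  [1.25→1.75]: (493.8+417.6)/2 × 0.5 = 227.85
  [1.75→2.75]: (417.6+276.3)/2 × 1 = 346.95
  [2.75→3.75]: (276.3+179.2)/2 × 1 = 227.75
  Sum = 1258.95 ng/mL·h
Tail: C_last/k_e = 179.2/0.436 = 411.009
AUC_0→∞ (intramuscular injection) = 1258.95 + 411.009 = 1669.959 ng/mL·h
F = (AUC_ev/D_ev)/(AUC_iv/D_iv) = (1669.959/1000)/(454/250) = 1.669959/1.816 = 0.9196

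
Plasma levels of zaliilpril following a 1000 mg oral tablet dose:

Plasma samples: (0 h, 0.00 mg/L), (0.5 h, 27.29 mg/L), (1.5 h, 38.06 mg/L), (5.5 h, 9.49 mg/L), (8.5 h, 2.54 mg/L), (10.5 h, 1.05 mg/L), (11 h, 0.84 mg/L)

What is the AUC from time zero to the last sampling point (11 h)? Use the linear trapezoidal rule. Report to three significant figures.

Trapezoidal AUC_0→11:
  [0→0.5]: (0.00+27.29)/2 × 0.5 = 6.8225
  [0.5→1.5]: (27.29+38.06)/2 × 1 = 32.675
  [1.5→5.5]: (38.06+9.49)/2 × 4 = 95.1
  [5.5→8.5]: (9.49+2.54)/2 × 3 = 18.045
  [8.5→10.5]: (2.54+1.05)/2 × 2 = 3.59
  [10.5→11]: (1.05+0.84)/2 × 0.5 = 0.4725
  Sum = 156.705 mg/L·h

AUC = 157 mg/L·h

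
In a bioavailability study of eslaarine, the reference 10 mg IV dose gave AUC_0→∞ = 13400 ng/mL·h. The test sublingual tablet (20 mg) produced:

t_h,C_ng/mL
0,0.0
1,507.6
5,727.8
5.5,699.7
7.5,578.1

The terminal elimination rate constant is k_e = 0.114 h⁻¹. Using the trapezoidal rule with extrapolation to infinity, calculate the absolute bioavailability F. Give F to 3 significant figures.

Trapezoidal AUC_0→7.5 (sublingual tablet):
  [0→1]: (0.0+507.6)/2 × 1 = 253.8
  [1→5]: (507.6+727.8)/2 × 4 = 2470.8
  [5→5.5]: (727.8+699.7)/2 × 0.5 = 356.875
  [5.5→7.5]: (699.7+578.1)/2 × 2 = 1277.8
  Sum = 4359.275 ng/mL·h
Tail: C_last/k_e = 578.1/0.114 = 5071.053
AUC_0→∞ (sublingual tablet) = 4359.275 + 5071.053 = 9430.328 ng/mL·h
F = (AUC_ev/D_ev)/(AUC_iv/D_iv) = (9430.328/20)/(13400/10) = 471.5164/1340 = 0.3519

F = 0.352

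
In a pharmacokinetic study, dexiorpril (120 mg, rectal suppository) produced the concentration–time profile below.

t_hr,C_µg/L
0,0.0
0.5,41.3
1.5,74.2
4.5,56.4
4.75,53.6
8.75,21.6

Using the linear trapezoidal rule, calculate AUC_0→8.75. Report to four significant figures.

Trapezoidal AUC_0→8.75:
  [0→0.5]: (0.0+41.3)/2 × 0.5 = 10.325
  [0.5→1.5]: (41.3+74.2)/2 × 1 = 57.75
  [1.5→4.5]: (74.2+56.4)/2 × 3 = 195.9
  [4.5→4.75]: (56.4+53.6)/2 × 0.25 = 13.75
  [4.75→8.75]: (53.6+21.6)/2 × 4 = 150.4
  Sum = 428.125 µg/L·hr

AUC = 428.1 µg/L·hr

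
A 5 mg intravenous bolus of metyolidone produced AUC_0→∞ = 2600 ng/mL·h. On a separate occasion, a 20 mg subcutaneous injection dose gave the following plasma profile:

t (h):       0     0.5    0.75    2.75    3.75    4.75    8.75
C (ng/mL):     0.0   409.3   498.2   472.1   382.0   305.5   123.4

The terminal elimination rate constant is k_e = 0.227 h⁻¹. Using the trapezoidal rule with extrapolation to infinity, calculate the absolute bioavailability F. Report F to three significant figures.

F = 0.323

Trapezoidal AUC_0→8.75 (subcutaneous injection):
  [0→0.5]: (0.0+409.3)/2 × 0.5 = 102.325
  [0.5→0.75]: (409.3+498.2)/2 × 0.25 = 113.4375
  [0.75→2.75]: (498.2+472.1)/2 × 2 = 970.3
  [2.75→3.75]: (472.1+382.0)/2 × 1 = 427.05
  [3.75→4.75]: (382.0+305.5)/2 × 1 = 343.75
  [4.75→8.75]: (305.5+123.4)/2 × 4 = 857.8
  Sum = 2814.6625 ng/mL·h
Tail: C_last/k_e = 123.4/0.227 = 543.612
AUC_0→∞ (subcutaneous injection) = 2814.6625 + 543.612 = 3358.2745 ng/mL·h
F = (AUC_ev/D_ev)/(AUC_iv/D_iv) = (3358.2745/20)/(2600/5) = 167.914/520 = 0.3229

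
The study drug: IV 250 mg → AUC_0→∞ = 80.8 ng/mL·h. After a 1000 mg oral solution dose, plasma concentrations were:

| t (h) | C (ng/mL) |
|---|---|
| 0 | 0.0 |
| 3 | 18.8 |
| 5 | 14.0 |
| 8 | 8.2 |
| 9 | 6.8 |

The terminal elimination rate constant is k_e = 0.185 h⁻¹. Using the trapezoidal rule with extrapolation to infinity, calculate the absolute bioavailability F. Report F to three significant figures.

F = 0.429

Trapezoidal AUC_0→9 (oral solution):
  [0→3]: (0.0+18.8)/2 × 3 = 28.2
  [3→5]: (18.8+14.0)/2 × 2 = 32.8
  [5→8]: (14.0+8.2)/2 × 3 = 33.3
  [8→9]: (8.2+6.8)/2 × 1 = 7.5
  Sum = 101.8 ng/mL·h
Tail: C_last/k_e = 6.8/0.185 = 36.757
AUC_0→∞ (oral solution) = 101.8 + 36.757 = 138.557 ng/mL·h
F = (AUC_ev/D_ev)/(AUC_iv/D_iv) = (138.557/1000)/(80.8/250) = 0.138557/0.3232 = 0.4287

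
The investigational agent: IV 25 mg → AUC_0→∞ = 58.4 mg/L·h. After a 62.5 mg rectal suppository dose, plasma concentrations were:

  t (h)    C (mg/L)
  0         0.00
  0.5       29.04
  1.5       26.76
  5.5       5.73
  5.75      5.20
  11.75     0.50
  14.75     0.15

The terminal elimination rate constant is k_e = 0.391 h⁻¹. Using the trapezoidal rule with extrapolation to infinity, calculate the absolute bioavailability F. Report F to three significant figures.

Trapezoidal AUC_0→14.75 (rectal suppository):
  [0→0.5]: (0.00+29.04)/2 × 0.5 = 7.26
  [0.5→1.5]: (29.04+26.76)/2 × 1 = 27.9
  [1.5→5.5]: (26.76+5.73)/2 × 4 = 64.98
  [5.5→5.75]: (5.73+5.20)/2 × 0.25 = 1.36625
  [5.75→11.75]: (5.20+0.50)/2 × 6 = 17.1
  [11.75→14.75]: (0.50+0.15)/2 × 3 = 0.975
  Sum = 119.58125 mg/L·h
Tail: C_last/k_e = 0.15/0.391 = 0.384
AUC_0→∞ (rectal suppository) = 119.58125 + 0.384 = 119.96525 mg/L·h
F = (AUC_ev/D_ev)/(AUC_iv/D_iv) = (119.96525/62.5)/(58.4/25) = 1.919444/2.336 = 0.8217

F = 0.822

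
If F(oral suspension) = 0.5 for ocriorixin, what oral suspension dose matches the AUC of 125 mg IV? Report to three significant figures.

D_oral = 250 mg

For equal systemic exposure: F × D_ev = D_iv
D_ev = D_iv / F = 125 / 0.5 = 250 mg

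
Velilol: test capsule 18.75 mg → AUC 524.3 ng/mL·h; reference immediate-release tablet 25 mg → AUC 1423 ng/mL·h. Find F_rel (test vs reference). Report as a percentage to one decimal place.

F_rel = (AUC_test/D_test) / (AUC_ref/D_ref)
      = (524.3/18.75) / (1423/25)
      = 27.9627 / 56.92 = 0.4913 = 49.13%

F_rel = 49.1%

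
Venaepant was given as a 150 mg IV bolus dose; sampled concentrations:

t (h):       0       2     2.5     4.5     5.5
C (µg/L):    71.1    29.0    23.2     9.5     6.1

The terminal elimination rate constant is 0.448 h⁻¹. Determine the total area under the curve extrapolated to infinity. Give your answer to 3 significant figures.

Trapezoidal AUC_0→5.5:
  [0→2]: (71.1+29.0)/2 × 2 = 100.1
  [2→2.5]: (29.0+23.2)/2 × 0.5 = 13.05
  [2.5→4.5]: (23.2+9.5)/2 × 2 = 32.7
  [4.5→5.5]: (9.5+6.1)/2 × 1 = 7.8
  Sum = 153.65 µg/L·h
Extrapolated tail: C_last / k_e = 6.1 / 0.448 = 13.616
AUC_0→∞ = 153.65 + 13.616 = 167.266 µg/L·h

AUC = 167 µg/L·h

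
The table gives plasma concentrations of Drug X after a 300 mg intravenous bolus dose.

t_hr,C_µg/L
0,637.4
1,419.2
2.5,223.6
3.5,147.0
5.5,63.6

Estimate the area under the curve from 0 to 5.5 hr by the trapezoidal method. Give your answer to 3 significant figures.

Trapezoidal AUC_0→5.5:
  [0→1]: (637.4+419.2)/2 × 1 = 528.3
  [1→2.5]: (419.2+223.6)/2 × 1.5 = 482.1
  [2.5→3.5]: (223.6+147.0)/2 × 1 = 185.3
  [3.5→5.5]: (147.0+63.6)/2 × 2 = 210.6
  Sum = 1406.3 µg/L·hr

AUC = 1410 µg/L·hr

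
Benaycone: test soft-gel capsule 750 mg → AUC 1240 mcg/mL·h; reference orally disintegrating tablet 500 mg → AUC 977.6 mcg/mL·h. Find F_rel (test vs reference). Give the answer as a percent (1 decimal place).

F_rel = (AUC_test/D_test) / (AUC_ref/D_ref)
      = (1240/750) / (977.6/500)
      = 1.65333 / 1.9552 = 0.8456 = 84.56%

F_rel = 84.6%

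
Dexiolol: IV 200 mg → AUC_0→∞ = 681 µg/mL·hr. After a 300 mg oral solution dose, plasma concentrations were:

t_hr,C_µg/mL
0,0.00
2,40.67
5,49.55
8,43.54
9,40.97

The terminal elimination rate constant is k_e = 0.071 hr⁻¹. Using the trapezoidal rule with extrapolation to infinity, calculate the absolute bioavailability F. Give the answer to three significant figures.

Trapezoidal AUC_0→9 (oral solution):
  [0→2]: (0.00+40.67)/2 × 2 = 40.67
  [2→5]: (40.67+49.55)/2 × 3 = 135.33
  [5→8]: (49.55+43.54)/2 × 3 = 139.635
  [8→9]: (43.54+40.97)/2 × 1 = 42.255
  Sum = 357.89 µg/mL·hr
Tail: C_last/k_e = 40.97/0.071 = 577.042
AUC_0→∞ (oral solution) = 357.89 + 577.042 = 934.932 µg/mL·hr
F = (AUC_ev/D_ev)/(AUC_iv/D_iv) = (934.932/300)/(681/200) = 3.11644/3.405 = 0.9153

F = 0.915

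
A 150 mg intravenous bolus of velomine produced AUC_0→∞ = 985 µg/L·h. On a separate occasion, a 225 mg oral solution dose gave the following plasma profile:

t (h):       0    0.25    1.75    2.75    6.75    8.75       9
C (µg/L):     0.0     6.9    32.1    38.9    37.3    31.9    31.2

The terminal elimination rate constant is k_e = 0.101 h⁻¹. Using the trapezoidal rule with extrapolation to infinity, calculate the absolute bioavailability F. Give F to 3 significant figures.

Trapezoidal AUC_0→9 (oral solution):
  [0→0.25]: (0.0+6.9)/2 × 0.25 = 0.8625
  [0.25→1.75]: (6.9+32.1)/2 × 1.5 = 29.25
  [1.75→2.75]: (32.1+38.9)/2 × 1 = 35.5
  [2.75→6.75]: (38.9+37.3)/2 × 4 = 152.4
  [6.75→8.75]: (37.3+31.9)/2 × 2 = 69.2
  [8.75→9]: (31.9+31.2)/2 × 0.25 = 7.8875
  Sum = 295.1 µg/L·h
Tail: C_last/k_e = 31.2/0.101 = 308.911
AUC_0→∞ (oral solution) = 295.1 + 308.911 = 604.011 µg/L·h
F = (AUC_ev/D_ev)/(AUC_iv/D_iv) = (604.011/225)/(985/150) = 2.68449/6.56667 = 0.4088

F = 0.409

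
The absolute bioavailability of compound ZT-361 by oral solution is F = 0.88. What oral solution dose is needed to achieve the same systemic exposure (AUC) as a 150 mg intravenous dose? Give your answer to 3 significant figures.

For equal systemic exposure: F × D_ev = D_iv
D_ev = D_iv / F = 150 / 0.88 = 170.455 mg

D_oral = 170 mg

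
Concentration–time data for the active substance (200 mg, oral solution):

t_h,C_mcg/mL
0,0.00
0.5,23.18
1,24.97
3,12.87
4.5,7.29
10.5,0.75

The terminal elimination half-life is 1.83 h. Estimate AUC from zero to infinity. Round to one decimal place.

Trapezoidal AUC_0→10.5:
  [0→0.5]: (0.00+23.18)/2 × 0.5 = 5.795
  [0.5→1]: (23.18+24.97)/2 × 0.5 = 12.0375
  [1→3]: (24.97+12.87)/2 × 2 = 37.84
  [3→4.5]: (12.87+7.29)/2 × 1.5 = 15.12
  [4.5→10.5]: (7.29+0.75)/2 × 6 = 24.12
  Sum = 94.9125 mcg/mL·h
k_e = ln2 / t½ = 0.693147 / 1.83 = 0.3788 h^-1
Extrapolated tail: C_last / k_e = 0.75 / 0.3788 = 1.980
AUC_0→∞ = 94.9125 + 1.980 = 96.8925 mcg/mL·h

AUC = 96.9 mcg/mL·h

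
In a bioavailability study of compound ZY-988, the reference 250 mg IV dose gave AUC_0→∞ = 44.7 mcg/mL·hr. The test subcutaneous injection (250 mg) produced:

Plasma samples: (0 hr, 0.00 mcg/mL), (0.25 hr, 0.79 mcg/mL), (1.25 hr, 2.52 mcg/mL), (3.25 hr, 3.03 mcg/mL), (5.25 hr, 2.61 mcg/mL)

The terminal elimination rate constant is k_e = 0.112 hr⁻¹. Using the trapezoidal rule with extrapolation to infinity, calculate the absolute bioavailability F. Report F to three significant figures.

Trapezoidal AUC_0→5.25 (subcutaneous injection):
  [0→0.25]: (0.00+0.79)/2 × 0.25 = 0.09875
  [0.25→1.25]: (0.79+2.52)/2 × 1 = 1.655
  [1.25→3.25]: (2.52+3.03)/2 × 2 = 5.55
  [3.25→5.25]: (3.03+2.61)/2 × 2 = 5.64
  Sum = 12.94375 mcg/mL·hr
Tail: C_last/k_e = 2.61/0.112 = 23.304
AUC_0→∞ (subcutaneous injection) = 12.94375 + 23.304 = 36.24775 mcg/mL·hr
F = (AUC_ev/D_ev)/(AUC_iv/D_iv) = (36.24775/250)/(44.7/250) = 0.144991/0.1788 = 0.8109

F = 0.811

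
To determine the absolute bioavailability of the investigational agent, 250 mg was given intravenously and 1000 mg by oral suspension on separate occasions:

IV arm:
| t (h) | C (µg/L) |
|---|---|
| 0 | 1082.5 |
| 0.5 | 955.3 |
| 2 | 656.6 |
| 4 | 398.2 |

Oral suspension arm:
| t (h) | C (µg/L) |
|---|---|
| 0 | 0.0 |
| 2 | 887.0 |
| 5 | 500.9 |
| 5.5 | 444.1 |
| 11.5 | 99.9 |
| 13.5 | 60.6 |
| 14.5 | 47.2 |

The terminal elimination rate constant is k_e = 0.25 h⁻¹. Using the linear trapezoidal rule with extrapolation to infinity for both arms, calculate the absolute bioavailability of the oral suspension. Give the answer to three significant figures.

F = 0.300

Trapezoidal AUC_0→4 (IV):
  [0→0.5]: (1082.5+955.3)/2 × 0.5 = 509.45
  [0.5→2]: (955.3+656.6)/2 × 1.5 = 1208.925
  [2→4]: (656.6+398.2)/2 × 2 = 1054.8
  Sum = 2773.175 µg/L·h
IV tail: 398.2/0.25 = 1592.800; AUC_iv,0→∞ = 2773.175 + 1592.800 = 4365.975 µg/L·h
Trapezoidal AUC_0→14.5 (oral suspension):
  [0→2]: (0.0+887.0)/2 × 2 = 887.0
  [2→5]: (887.0+500.9)/2 × 3 = 2081.85
  [5→5.5]: (500.9+444.1)/2 × 0.5 = 236.25
  [5.5→11.5]: (444.1+99.9)/2 × 6 = 1632.0
  [11.5→13.5]: (99.9+60.6)/2 × 2 = 160.5
  [13.5→14.5]: (60.6+47.2)/2 × 1 = 53.9
  Sum = 5051.5 µg/L·h
oral suspension tail: 47.2/0.25 = 188.800; AUC_ev,0→∞ = 5051.5 + 188.800 = 5240.3 µg/L·h
F = (AUC_ev/D_ev)/(AUC_iv/D_iv) = (5240.3/1000)/(4365.975/250) = 5.2403/17.4639 = 0.3001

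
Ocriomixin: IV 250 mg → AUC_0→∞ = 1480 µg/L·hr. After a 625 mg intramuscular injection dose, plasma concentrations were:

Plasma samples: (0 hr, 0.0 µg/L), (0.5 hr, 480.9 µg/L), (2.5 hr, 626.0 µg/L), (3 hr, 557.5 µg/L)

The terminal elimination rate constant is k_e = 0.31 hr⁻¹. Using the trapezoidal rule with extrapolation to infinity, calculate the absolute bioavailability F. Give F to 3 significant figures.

Trapezoidal AUC_0→3 (intramuscular injection):
  [0→0.5]: (0.0+480.9)/2 × 0.5 = 120.225
  [0.5→2.5]: (480.9+626.0)/2 × 2 = 1106.9
  [2.5→3]: (626.0+557.5)/2 × 0.5 = 295.875
  Sum = 1523.0 µg/L·hr
Tail: C_last/k_e = 557.5/0.31 = 1798.387
AUC_0→∞ (intramuscular injection) = 1523.0 + 1798.387 = 3321.387 µg/L·hr
F = (AUC_ev/D_ev)/(AUC_iv/D_iv) = (3321.387/625)/(1480/250) = 5.3142192/5.92 = 0.8977

F = 0.898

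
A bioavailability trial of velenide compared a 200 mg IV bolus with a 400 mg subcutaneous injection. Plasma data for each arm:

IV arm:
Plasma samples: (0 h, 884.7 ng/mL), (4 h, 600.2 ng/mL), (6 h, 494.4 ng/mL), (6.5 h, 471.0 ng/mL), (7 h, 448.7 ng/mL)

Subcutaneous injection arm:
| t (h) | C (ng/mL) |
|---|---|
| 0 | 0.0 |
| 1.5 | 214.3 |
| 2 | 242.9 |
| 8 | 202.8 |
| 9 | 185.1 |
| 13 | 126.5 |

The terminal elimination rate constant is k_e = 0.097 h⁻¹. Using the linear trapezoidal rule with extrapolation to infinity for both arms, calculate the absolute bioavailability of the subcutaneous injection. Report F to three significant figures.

F = 0.204

Trapezoidal AUC_0→7 (IV):
  [0→4]: (884.7+600.2)/2 × 4 = 2969.8
  [4→6]: (600.2+494.4)/2 × 2 = 1094.6
  [6→6.5]: (494.4+471.0)/2 × 0.5 = 241.35
  [6.5→7]: (471.0+448.7)/2 × 0.5 = 229.925
  Sum = 4535.675 ng/mL·h
IV tail: 448.7/0.097 = 4625.773; AUC_iv,0→∞ = 4535.675 + 4625.773 = 9161.448 ng/mL·h
Trapezoidal AUC_0→13 (subcutaneous injection):
  [0→1.5]: (0.0+214.3)/2 × 1.5 = 160.725
  [1.5→2]: (214.3+242.9)/2 × 0.5 = 114.3
  [2→8]: (242.9+202.8)/2 × 6 = 1337.1
  [8→9]: (202.8+185.1)/2 × 1 = 193.95
  [9→13]: (185.1+126.5)/2 × 4 = 623.2
  Sum = 2429.275 ng/mL·h
subcutaneous injection tail: 126.5/0.097 = 1304.124; AUC_ev,0→∞ = 2429.275 + 1304.124 = 3733.399 ng/mL·h
F = (AUC_ev/D_ev)/(AUC_iv/D_iv) = (3733.399/400)/(9161.448/200) = 9.3334975/45.80724 = 0.2038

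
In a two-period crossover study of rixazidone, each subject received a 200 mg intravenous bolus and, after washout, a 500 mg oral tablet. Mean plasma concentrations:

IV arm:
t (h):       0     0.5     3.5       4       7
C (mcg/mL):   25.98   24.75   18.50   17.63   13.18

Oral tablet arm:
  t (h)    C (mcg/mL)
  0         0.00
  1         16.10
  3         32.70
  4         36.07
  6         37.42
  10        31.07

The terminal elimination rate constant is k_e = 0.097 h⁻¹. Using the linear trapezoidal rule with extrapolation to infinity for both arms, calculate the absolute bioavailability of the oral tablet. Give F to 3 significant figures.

F = 0.926

Trapezoidal AUC_0→7 (IV):
  [0→0.5]: (25.98+24.75)/2 × 0.5 = 12.6825
  [0.5→3.5]: (24.75+18.50)/2 × 3 = 64.875
  [3.5→4]: (18.50+17.63)/2 × 0.5 = 9.0325
  [4→7]: (17.63+13.18)/2 × 3 = 46.215
  Sum = 132.805 mcg/mL·h
IV tail: 13.18/0.097 = 135.876; AUC_iv,0→∞ = 132.805 + 135.876 = 268.681 mcg/mL·h
Trapezoidal AUC_0→10 (oral tablet):
  [0→1]: (0.00+16.10)/2 × 1 = 8.05
  [1→3]: (16.10+32.70)/2 × 2 = 48.8
  [3→4]: (32.70+36.07)/2 × 1 = 34.385
  [4→6]: (36.07+37.42)/2 × 2 = 73.49
  [6→10]: (37.42+31.07)/2 × 4 = 136.98
  Sum = 301.705 mcg/mL·h
oral tablet tail: 31.07/0.097 = 320.309; AUC_ev,0→∞ = 301.705 + 320.309 = 622.014 mcg/mL·h
F = (AUC_ev/D_ev)/(AUC_iv/D_iv) = (622.014/500)/(268.681/200) = 1.244028/1.343405 = 0.9260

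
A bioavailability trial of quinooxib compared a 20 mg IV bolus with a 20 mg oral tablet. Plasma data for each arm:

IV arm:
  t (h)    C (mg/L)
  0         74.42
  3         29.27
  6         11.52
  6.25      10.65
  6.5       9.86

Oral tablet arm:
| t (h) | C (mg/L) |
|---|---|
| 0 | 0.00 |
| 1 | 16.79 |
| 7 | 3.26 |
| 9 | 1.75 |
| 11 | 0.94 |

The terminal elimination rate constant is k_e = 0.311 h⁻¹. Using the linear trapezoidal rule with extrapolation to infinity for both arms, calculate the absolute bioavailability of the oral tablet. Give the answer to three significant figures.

F = 0.312

Trapezoidal AUC_0→6.5 (IV):
  [0→3]: (74.42+29.27)/2 × 3 = 155.535
  [3→6]: (29.27+11.52)/2 × 3 = 61.185
  [6→6.25]: (11.52+10.65)/2 × 0.25 = 2.77125
  [6.25→6.5]: (10.65+9.86)/2 × 0.25 = 2.56375
  Sum = 222.055 mg/L·h
IV tail: 9.86/0.311 = 31.704; AUC_iv,0→∞ = 222.055 + 31.704 = 253.759 mg/L·h
Trapezoidal AUC_0→11 (oral tablet):
  [0→1]: (0.00+16.79)/2 × 1 = 8.395
  [1→7]: (16.79+3.26)/2 × 6 = 60.15
  [7→9]: (3.26+1.75)/2 × 2 = 5.01
  [9→11]: (1.75+0.94)/2 × 2 = 2.69
  Sum = 76.245 mg/L·h
oral tablet tail: 0.94/0.311 = 3.023; AUC_ev,0→∞ = 76.245 + 3.023 = 79.268 mg/L·h
F = (AUC_ev/D_ev)/(AUC_iv/D_iv) = (79.268/20)/(253.759/20) = 3.9634/12.68795 = 0.3124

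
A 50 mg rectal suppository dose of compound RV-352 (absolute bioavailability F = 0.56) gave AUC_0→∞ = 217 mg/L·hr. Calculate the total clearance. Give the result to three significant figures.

CL = F × Dose / AUC_0→∞
   = 0.56 × 50 / 217 = 0.129032 L/hr

CL = 0.129 L/hr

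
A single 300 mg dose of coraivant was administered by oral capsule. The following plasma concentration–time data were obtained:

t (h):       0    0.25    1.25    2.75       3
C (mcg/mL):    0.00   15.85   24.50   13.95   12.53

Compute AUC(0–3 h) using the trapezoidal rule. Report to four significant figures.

Trapezoidal AUC_0→3:
  [0→0.25]: (0.00+15.85)/2 × 0.25 = 1.98125
  [0.25→1.25]: (15.85+24.50)/2 × 1 = 20.175
  [1.25→2.75]: (24.50+13.95)/2 × 1.5 = 28.8375
  [2.75→3]: (13.95+12.53)/2 × 0.25 = 3.31
  Sum = 54.30375 mcg/mL·h

AUC = 54.30 mcg/mL·h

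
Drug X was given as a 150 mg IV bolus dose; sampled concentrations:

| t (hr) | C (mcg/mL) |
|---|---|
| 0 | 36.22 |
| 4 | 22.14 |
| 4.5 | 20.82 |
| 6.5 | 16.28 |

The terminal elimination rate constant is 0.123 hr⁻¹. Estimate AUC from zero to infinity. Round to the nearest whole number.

AUC = 297 mcg/mL·hr

Trapezoidal AUC_0→6.5:
  [0→4]: (36.22+22.14)/2 × 4 = 116.72
  [4→4.5]: (22.14+20.82)/2 × 0.5 = 10.74
  [4.5→6.5]: (20.82+16.28)/2 × 2 = 37.1
  Sum = 164.56 mcg/mL·hr
Extrapolated tail: C_last / k_e = 16.28 / 0.123 = 132.358
AUC_0→∞ = 164.56 + 132.358 = 296.918 mcg/mL·hr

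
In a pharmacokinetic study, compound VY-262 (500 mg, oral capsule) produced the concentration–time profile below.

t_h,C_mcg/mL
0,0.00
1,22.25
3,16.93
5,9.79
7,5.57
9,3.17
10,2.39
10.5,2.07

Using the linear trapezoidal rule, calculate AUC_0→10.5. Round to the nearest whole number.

Trapezoidal AUC_0→10.5:
  [0→1]: (0.00+22.25)/2 × 1 = 11.125
  [1→3]: (22.25+16.93)/2 × 2 = 39.18
  [3→5]: (16.93+9.79)/2 × 2 = 26.72
  [5→7]: (9.79+5.57)/2 × 2 = 15.36
  [7→9]: (5.57+3.17)/2 × 2 = 8.74
  [9→10]: (3.17+2.39)/2 × 1 = 2.78
  [10→10.5]: (2.39+2.07)/2 × 0.5 = 1.115
  Sum = 105.02 mcg/mL·h

AUC = 105 mcg/mL·h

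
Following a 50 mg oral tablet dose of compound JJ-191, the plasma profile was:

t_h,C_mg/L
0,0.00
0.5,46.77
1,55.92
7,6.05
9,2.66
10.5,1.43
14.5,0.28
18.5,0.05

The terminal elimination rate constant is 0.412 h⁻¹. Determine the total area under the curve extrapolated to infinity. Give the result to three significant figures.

AUC = 239 mg/L·h

Trapezoidal AUC_0→18.5:
  [0→0.5]: (0.00+46.77)/2 × 0.5 = 11.6925
  [0.5→1]: (46.77+55.92)/2 × 0.5 = 25.6725
  [1→7]: (55.92+6.05)/2 × 6 = 185.91
  [7→9]: (6.05+2.66)/2 × 2 = 8.71
  [9→10.5]: (2.66+1.43)/2 × 1.5 = 3.0675
  [10.5→14.5]: (1.43+0.28)/2 × 4 = 3.42
  [14.5→18.5]: (0.28+0.05)/2 × 4 = 0.66
  Sum = 239.1325 mg/L·h
Extrapolated tail: C_last / k_e = 0.05 / 0.412 = 0.121
AUC_0→∞ = 239.1325 + 0.121 = 239.2535 mg/L·h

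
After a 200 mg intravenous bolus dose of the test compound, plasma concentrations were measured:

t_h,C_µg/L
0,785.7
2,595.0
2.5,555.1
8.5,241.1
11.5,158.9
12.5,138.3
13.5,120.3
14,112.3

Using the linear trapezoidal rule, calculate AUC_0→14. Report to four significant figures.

AUC = 4993 µg/L·h

Trapezoidal AUC_0→14:
  [0→2]: (785.7+595.0)/2 × 2 = 1380.7
  [2→2.5]: (595.0+555.1)/2 × 0.5 = 287.525
  [2.5→8.5]: (555.1+241.1)/2 × 6 = 2388.6
  [8.5→11.5]: (241.1+158.9)/2 × 3 = 600.0
  [11.5→12.5]: (158.9+138.3)/2 × 1 = 148.6
  [12.5→13.5]: (138.3+120.3)/2 × 1 = 129.3
  [13.5→14]: (120.3+112.3)/2 × 0.5 = 58.15
  Sum = 4992.875 µg/L·h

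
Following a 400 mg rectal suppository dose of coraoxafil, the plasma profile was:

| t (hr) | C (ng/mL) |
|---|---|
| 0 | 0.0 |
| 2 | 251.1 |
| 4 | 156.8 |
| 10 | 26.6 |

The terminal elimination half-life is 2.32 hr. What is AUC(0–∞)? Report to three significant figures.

AUC = 1300 ng/mL·hr

Trapezoidal AUC_0→10:
  [0→2]: (0.0+251.1)/2 × 2 = 251.1
  [2→4]: (251.1+156.8)/2 × 2 = 407.9
  [4→10]: (156.8+26.6)/2 × 6 = 550.2
  Sum = 1209.2 ng/mL·hr
k_e = ln2 / t½ = 0.693147 / 2.32 = 0.2988 hr^-1
Extrapolated tail: C_last / k_e = 26.6 / 0.2988 = 89.023
AUC_0→∞ = 1209.2 + 89.023 = 1298.223 ng/mL·hr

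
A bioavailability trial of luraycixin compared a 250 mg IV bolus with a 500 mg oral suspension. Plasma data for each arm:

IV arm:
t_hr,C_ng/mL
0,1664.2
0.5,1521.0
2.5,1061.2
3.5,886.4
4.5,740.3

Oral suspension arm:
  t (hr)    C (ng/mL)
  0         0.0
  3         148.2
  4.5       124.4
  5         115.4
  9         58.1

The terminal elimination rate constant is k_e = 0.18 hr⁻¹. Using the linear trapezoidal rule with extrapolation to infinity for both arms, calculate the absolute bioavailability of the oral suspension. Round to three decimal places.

Trapezoidal AUC_0→4.5 (IV):
  [0→0.5]: (1664.2+1521.0)/2 × 0.5 = 796.3
  [0.5→2.5]: (1521.0+1061.2)/2 × 2 = 2582.2
  [2.5→3.5]: (1061.2+886.4)/2 × 1 = 973.8
  [3.5→4.5]: (886.4+740.3)/2 × 1 = 813.35
  Sum = 5165.65 ng/mL·hr
IV tail: 740.3/0.18 = 4112.778; AUC_iv,0→∞ = 5165.65 + 4112.778 = 9278.428 ng/mL·hr
Trapezoidal AUC_0→9 (oral suspension):
  [0→3]: (0.0+148.2)/2 × 3 = 222.3
  [3→4.5]: (148.2+124.4)/2 × 1.5 = 204.45
  [4.5→5]: (124.4+115.4)/2 × 0.5 = 59.95
  [5→9]: (115.4+58.1)/2 × 4 = 347.0
  Sum = 833.7 ng/mL·hr
oral suspension tail: 58.1/0.18 = 322.778; AUC_ev,0→∞ = 833.7 + 322.778 = 1156.478 ng/mL·hr
F = (AUC_ev/D_ev)/(AUC_iv/D_iv) = (1156.478/500)/(9278.428/250) = 2.312956/37.113712 = 0.0623

F = 0.062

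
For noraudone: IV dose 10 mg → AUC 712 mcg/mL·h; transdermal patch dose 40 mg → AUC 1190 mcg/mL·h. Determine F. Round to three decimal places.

F = (AUC_ev / D_ev) / (AUC_iv / D_iv)
  = (1190/40) / (712/10)
  = 29.75 / 71.2 = 0.4178

F = 0.418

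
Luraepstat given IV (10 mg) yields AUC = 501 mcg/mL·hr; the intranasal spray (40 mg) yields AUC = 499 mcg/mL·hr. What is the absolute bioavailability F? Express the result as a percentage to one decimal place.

F = 24.9%

F = (AUC_ev / D_ev) / (AUC_iv / D_iv)
  = (499/40) / (501/10)
  = 12.475 / 50.1 = 0.2490
  = 24.90%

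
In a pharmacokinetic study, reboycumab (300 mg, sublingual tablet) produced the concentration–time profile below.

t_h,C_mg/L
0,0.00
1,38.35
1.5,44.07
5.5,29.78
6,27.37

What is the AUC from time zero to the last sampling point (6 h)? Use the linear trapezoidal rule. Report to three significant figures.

AUC = 202 mg/L·h

Trapezoidal AUC_0→6:
  [0→1]: (0.00+38.35)/2 × 1 = 19.175
  [1→1.5]: (38.35+44.07)/2 × 0.5 = 20.605
  [1.5→5.5]: (44.07+29.78)/2 × 4 = 147.7
  [5.5→6]: (29.78+27.37)/2 × 0.5 = 14.2875
  Sum = 201.7675 mg/L·h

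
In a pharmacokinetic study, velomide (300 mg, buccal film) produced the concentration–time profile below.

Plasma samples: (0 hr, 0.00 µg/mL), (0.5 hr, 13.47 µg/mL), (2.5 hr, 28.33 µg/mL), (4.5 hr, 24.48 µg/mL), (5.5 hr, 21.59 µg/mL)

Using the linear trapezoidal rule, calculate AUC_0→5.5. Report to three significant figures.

AUC = 121 µg/mL·hr

Trapezoidal AUC_0→5.5:
  [0→0.5]: (0.00+13.47)/2 × 0.5 = 3.3675
  [0.5→2.5]: (13.47+28.33)/2 × 2 = 41.8
  [2.5→4.5]: (28.33+24.48)/2 × 2 = 52.81
  [4.5→5.5]: (24.48+21.59)/2 × 1 = 23.035
  Sum = 121.0125 µg/mL·hr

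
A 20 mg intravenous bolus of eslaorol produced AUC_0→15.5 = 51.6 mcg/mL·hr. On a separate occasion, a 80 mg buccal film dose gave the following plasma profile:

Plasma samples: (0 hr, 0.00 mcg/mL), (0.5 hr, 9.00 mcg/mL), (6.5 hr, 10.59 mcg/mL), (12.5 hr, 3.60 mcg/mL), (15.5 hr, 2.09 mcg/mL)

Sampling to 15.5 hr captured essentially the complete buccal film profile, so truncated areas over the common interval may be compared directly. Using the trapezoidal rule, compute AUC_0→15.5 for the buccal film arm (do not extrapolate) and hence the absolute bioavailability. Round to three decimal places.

F = 0.543

Trapezoidal AUC_0→15.5 (buccal film):
  [0→0.5]: (0.00+9.00)/2 × 0.5 = 2.25
  [0.5→6.5]: (9.00+10.59)/2 × 6 = 58.77
  [6.5→12.5]: (10.59+3.60)/2 × 6 = 42.57
  [12.5→15.5]: (3.60+2.09)/2 × 3 = 8.535
  Sum = 112.125 mcg/mL·hr
F = (AUC_ev/D_ev)/(AUC_iv/D_iv) = (112.125/80)/(51.6/20) = 1.4015625/2.58 = 0.5432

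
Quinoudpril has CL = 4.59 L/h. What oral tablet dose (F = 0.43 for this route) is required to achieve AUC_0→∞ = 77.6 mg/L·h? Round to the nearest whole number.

Dose = 828 mg

Dose = CL × AUC_0→∞ / F
     = 4.59 × 77.6 / 0.43 = 828.335 mg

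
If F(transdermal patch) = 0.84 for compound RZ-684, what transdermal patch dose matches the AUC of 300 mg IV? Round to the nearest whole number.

For equal systemic exposure: F × D_ev = D_iv
D_ev = D_iv / F = 300 / 0.84 = 357.143 mg

D_transdermal = 357 mg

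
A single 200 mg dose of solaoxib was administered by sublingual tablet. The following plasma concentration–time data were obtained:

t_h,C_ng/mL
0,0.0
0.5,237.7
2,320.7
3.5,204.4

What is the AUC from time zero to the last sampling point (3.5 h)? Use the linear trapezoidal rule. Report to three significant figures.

Trapezoidal AUC_0→3.5:
  [0→0.5]: (0.0+237.7)/2 × 0.5 = 59.425
  [0.5→2]: (237.7+320.7)/2 × 1.5 = 418.8
  [2→3.5]: (320.7+204.4)/2 × 1.5 = 393.825
  Sum = 872.05 ng/mL·h

AUC = 872 ng/mL·h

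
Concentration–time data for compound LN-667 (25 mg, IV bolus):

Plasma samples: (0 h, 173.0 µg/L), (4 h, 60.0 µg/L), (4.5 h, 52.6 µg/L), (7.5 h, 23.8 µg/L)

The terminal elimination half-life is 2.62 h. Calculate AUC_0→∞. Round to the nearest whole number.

AUC = 699 µg/L·h

Trapezoidal AUC_0→7.5:
  [0→4]: (173.0+60.0)/2 × 4 = 466.0
  [4→4.5]: (60.0+52.6)/2 × 0.5 = 28.15
  [4.5→7.5]: (52.6+23.8)/2 × 3 = 114.6
  Sum = 608.75 µg/L·h
k_e = ln2 / t½ = 0.693147 / 2.62 = 0.2646 h^-1
Extrapolated tail: C_last / k_e = 23.8 / 0.2646 = 89.947
AUC_0→∞ = 608.75 + 89.947 = 698.697 µg/L·h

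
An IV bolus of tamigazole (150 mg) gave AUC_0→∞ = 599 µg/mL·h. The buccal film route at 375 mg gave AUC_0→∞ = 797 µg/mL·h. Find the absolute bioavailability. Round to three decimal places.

F = (AUC_ev / D_ev) / (AUC_iv / D_iv)
  = (797/375) / (599/150)
  = 2.12533 / 3.99333 = 0.5322

F = 0.532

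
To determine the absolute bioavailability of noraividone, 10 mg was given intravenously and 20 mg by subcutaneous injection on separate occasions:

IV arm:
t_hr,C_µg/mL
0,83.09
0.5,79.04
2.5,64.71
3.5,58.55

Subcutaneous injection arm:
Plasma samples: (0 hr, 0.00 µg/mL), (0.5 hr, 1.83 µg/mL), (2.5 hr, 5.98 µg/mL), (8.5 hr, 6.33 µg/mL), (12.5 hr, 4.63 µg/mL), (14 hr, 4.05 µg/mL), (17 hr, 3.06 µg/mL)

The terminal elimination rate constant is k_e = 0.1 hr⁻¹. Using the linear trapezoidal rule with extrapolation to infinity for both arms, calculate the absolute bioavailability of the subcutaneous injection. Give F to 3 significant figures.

Trapezoidal AUC_0→3.5 (IV):
  [0→0.5]: (83.09+79.04)/2 × 0.5 = 40.5325
  [0.5→2.5]: (79.04+64.71)/2 × 2 = 143.75
  [2.5→3.5]: (64.71+58.55)/2 × 1 = 61.63
  Sum = 245.9125 µg/mL·hr
IV tail: 58.55/0.1 = 585.500; AUC_iv,0→∞ = 245.9125 + 585.500 = 831.4125 µg/mL·hr
Trapezoidal AUC_0→17 (subcutaneous injection):
  [0→0.5]: (0.00+1.83)/2 × 0.5 = 0.4575
  [0.5→2.5]: (1.83+5.98)/2 × 2 = 7.81
  [2.5→8.5]: (5.98+6.33)/2 × 6 = 36.93
  [8.5→12.5]: (6.33+4.63)/2 × 4 = 21.92
  [12.5→14]: (4.63+4.05)/2 × 1.5 = 6.51
  [14→17]: (4.05+3.06)/2 × 3 = 10.665
  Sum = 84.2925 µg/mL·hr
subcutaneous injection tail: 3.06/0.1 = 30.600; AUC_ev,0→∞ = 84.2925 + 30.600 = 114.8925 µg/mL·hr
F = (AUC_ev/D_ev)/(AUC_iv/D_iv) = (114.8925/20)/(831.4125/10) = 5.744625/83.14125 = 0.0691

F = 0.0691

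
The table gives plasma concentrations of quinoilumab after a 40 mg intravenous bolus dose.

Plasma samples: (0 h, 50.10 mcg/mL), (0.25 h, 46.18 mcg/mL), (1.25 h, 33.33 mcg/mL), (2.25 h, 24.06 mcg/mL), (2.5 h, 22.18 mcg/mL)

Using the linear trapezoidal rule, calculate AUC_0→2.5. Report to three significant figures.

AUC = 86.3 mcg/mL·h

Trapezoidal AUC_0→2.5:
  [0→0.25]: (50.10+46.18)/2 × 0.25 = 12.035
  [0.25→1.25]: (46.18+33.33)/2 × 1 = 39.755
  [1.25→2.25]: (33.33+24.06)/2 × 1 = 28.695
  [2.25→2.5]: (24.06+22.18)/2 × 0.25 = 5.78
  Sum = 86.265 mcg/mL·h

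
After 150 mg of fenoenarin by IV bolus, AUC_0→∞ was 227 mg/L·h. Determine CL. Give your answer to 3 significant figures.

CL = Dose_iv / AUC_0→∞
   = 150 / 227 = 0.660793 L/h

CL = 0.661 L/h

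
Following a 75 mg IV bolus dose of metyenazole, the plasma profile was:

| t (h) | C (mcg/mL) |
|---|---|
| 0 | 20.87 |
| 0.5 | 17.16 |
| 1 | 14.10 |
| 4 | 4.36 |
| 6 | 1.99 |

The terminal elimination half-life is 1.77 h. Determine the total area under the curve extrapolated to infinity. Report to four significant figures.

AUC = 56.44 mcg/mL·h

Trapezoidal AUC_0→6:
  [0→0.5]: (20.87+17.16)/2 × 0.5 = 9.5075
  [0.5→1]: (17.16+14.10)/2 × 0.5 = 7.815
  [1→4]: (14.10+4.36)/2 × 3 = 27.69
  [4→6]: (4.36+1.99)/2 × 2 = 6.35
  Sum = 51.3625 mcg/mL·h
k_e = ln2 / t½ = 0.693147 / 1.77 = 0.3916 h^-1
Extrapolated tail: C_last / k_e = 1.99 / 0.3916 = 5.082
AUC_0→∞ = 51.3625 + 5.082 = 56.4445 mcg/mL·h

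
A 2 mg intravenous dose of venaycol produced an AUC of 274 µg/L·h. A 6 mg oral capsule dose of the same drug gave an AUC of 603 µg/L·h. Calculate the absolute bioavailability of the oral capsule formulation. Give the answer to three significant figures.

F = (AUC_ev / D_ev) / (AUC_iv / D_iv)
  = (603/6) / (274/2)
  = 100.5 / 137 = 0.7336

F = 0.734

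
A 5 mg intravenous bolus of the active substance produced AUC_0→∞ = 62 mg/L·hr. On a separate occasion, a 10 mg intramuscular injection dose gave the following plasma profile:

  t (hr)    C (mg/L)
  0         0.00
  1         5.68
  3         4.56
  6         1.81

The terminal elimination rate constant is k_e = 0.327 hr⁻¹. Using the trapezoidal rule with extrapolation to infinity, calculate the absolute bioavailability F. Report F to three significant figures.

Trapezoidal AUC_0→6 (intramuscular injection):
  [0→1]: (0.00+5.68)/2 × 1 = 2.84
  [1→3]: (5.68+4.56)/2 × 2 = 10.24
  [3→6]: (4.56+1.81)/2 × 3 = 9.555
  Sum = 22.635 mg/L·hr
Tail: C_last/k_e = 1.81/0.327 = 5.535
AUC_0→∞ (intramuscular injection) = 22.635 + 5.535 = 28.17 mg/L·hr
F = (AUC_ev/D_ev)/(AUC_iv/D_iv) = (28.17/10)/(62/5) = 2.817/12.4 = 0.2272

F = 0.227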